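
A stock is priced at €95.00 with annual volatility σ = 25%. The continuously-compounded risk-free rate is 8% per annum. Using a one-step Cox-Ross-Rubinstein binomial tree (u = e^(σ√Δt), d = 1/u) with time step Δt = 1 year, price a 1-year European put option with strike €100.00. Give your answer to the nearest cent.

€9.54

CRR parameters: u = e^(σ√Δt) = e^(0.25·√1) = 1.2840, d = 1/u = 0.7788
Per-period rate: rΔt = 0.08·1 = 0.08, so R = e^0.08 = 1.0833
Risk-neutral probability p = (e^0.08 − 0.7788)/(1.2840 − 0.7788) = 0.3045/0.5052 = 0.6027
Terminal stock prices: S_u = 122, S_d = 73.99
Terminal payoffs (K − S): max(-21.98, 0) = 0, max(26.01, 0) = 26.01
Node 0 (S = 95): V_0 = e^(−0.08)·[0.6027·0.0000 + 0.3973·26.0139] = 9.5413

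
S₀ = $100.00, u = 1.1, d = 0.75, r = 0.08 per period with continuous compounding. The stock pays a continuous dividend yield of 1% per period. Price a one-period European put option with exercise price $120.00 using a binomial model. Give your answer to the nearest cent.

Per-period risk-free factor R = e^0.08 = 1.0833; dividend-adjusted growth = e^(0.08−0.01) = 1.0725.
Risk-neutral probability p = (1.0725 − 0.75)/(1.1 − 0.75) = 0.3225/0.3500 = 0.9215
Terminal stock prices: S_u = 110, S_d = 75
Terminal payoffs (K − S): max(10, 0) = 10, max(45, 0) = 45
Node 0 (S = 100): V_0 = e^(−0.08)·[0.9215·10.0000 + 0.0785·45.0000] = 11.7690

$11.77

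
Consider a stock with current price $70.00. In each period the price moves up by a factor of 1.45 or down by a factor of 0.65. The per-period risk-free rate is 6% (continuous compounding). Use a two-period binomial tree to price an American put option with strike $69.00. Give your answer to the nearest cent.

$11.41

Risk-neutral probability p = (e^0.06 − 0.65)/(1.45 − 0.65) = 0.4118/0.8000 = 0.5148
Terminal stock prices: S_uu = 147.2, S_ud = 65.98, S_dd = 29.58
Terminal payoffs (K − S): max(-78.18, 0) = 0, max(3.025, 0) = 3.025, max(39.42, 0) = 39.42
Node u (S = 101.5): continuation = e^(−0.06)·[0.5148·0.0000 + 0.4852·3.0250] = 1.3823; exercise value = 0.0000 ≤ continuation, so V_u = 1.3823
Node d (S = 45.5): continuation = e^(−0.06)·[0.5148·3.0250 + 0.4852·39.4250] = 19.4818; exercise value = 23.5000 > continuation, so V_d = 23.5000 (exercise)
Node 0 (S = 70): continuation = e^(−0.06)·[0.5148·1.3823 + 0.4852·23.5000] = 11.4084; exercise value = 0.0000 ≤ continuation, so V_0 = 11.4084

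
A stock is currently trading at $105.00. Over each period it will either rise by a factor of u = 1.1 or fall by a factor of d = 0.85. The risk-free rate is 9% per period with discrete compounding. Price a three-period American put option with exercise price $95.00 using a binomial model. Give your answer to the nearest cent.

Risk-neutral probability p = (1 + 0.09 − 0.85)/(1.1 − 0.85) = 0.2400/0.2500 = 0.9600
Terminal stock prices: S_uuu = 139.8, S_uud = 108, S_udd = 83.45, S_ddd = 64.48
Terminal payoffs (K − S): max(-44.76, 0) = 0, max(-12.99, 0) = 0, max(11.55, 0) = 11.55, max(30.52, 0) = 30.52
Node uu (S = 127.1): continuation = 1/1.09·[0.9600·0.0000 + 0.0400·0.0000] = 0.0000; exercise value = 0.0000 ≤ continuation, so V_uu = 0.0000
Node ud (S = 98.18): continuation = 1/1.09·[0.9600·0.0000 + 0.0400·11.5512] = 0.4239; exercise value = 0.0000 ≤ continuation, so V_ud = 0.4239
Node dd (S = 75.86): continuation = 1/1.09·[0.9600·11.5512 + 0.0400·30.5169] = 11.2935; exercise value = 19.1375 > continuation, so V_dd = 19.1375 (exercise)
Node u (S = 115.5): continuation = 1/1.09·[0.9600·0.0000 + 0.0400·0.4239] = 0.0156; exercise value = 0.0000 ≤ continuation, so V_u = 0.0156
Node d (S = 89.25): continuation = 1/1.09·[0.9600·0.4239 + 0.0400·19.1375] = 1.0756; exercise value = 5.7500 > continuation, so V_d = 5.7500 (exercise)
Node 0 (S = 105): continuation = 1/1.09·[0.9600·0.0156 + 0.0400·5.7500] = 0.2247; exercise value = 0.0000 ≤ continuation, so V_0 = 0.2247

$0.22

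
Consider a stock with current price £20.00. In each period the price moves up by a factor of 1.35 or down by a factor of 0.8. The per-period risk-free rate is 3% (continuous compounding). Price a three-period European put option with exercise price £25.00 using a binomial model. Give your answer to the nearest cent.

£5.64

Risk-neutral probability p = (e^0.03 − 0.8)/(1.35 − 0.8) = 0.2305/0.5500 = 0.4190
Terminal stock prices: S_uuu = 49.21, S_uud = 29.16, S_udd = 17.28, S_ddd = 10.24
Terminal payoffs (K − S): max(-24.21, 0) = 0, max(-4.16, 0) = 0, max(7.72, 0) = 7.72, max(14.76, 0) = 14.76
Node uu (S = 36.45): V_uu = e^(−0.03)·[0.4190·0.0000 + 0.5810·0.0000] = 0.0000
Node ud (S = 21.6): V_ud = e^(−0.03)·[0.4190·0.0000 + 0.5810·7.7200] = 4.3527
Node dd (S = 12.8): V_dd = e^(−0.03)·[0.4190·7.7200 + 0.5810·14.7600] = 11.4611
Node u (S = 27): V_u = e^(−0.03)·[0.4190·0.0000 + 0.5810·4.3527] = 2.4541
Node d (S = 16): V_d = e^(−0.03)·[0.4190·4.3527 + 0.5810·11.4611] = 8.2319
Node 0 (S = 20): V_0 = e^(−0.03)·[0.4190·2.4541 + 0.5810·8.2319] = 5.6393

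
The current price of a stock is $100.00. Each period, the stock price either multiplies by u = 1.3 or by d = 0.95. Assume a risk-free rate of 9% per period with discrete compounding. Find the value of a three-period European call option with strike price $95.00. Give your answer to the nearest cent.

Risk-neutral probability p = (1 + 0.09 − 0.95)/(1.3 − 0.95) = 0.1400/0.3500 = 0.4000
Terminal stock prices: S_uuu = 219.7, S_uud = 160.6, S_udd = 117.3, S_ddd = 85.74
Terminal payoffs (S − K): max(124.7, 0) = 124.7, max(65.55, 0) = 65.55, max(22.33, 0) = 22.33, max(-9.263, 0) = 0
Node uu (S = 169): V_uu = 1/1.09·[0.4000·124.7000 + 0.6000·65.5500] = 81.8440
Node ud (S = 123.5): V_ud = 1/1.09·[0.4000·65.5500 + 0.6000·22.3250] = 36.3440
Node dd (S = 90.25): V_dd = 1/1.09·[0.4000·22.3250 + 0.6000·0.0000] = 8.1927
Node u (S = 130): V_u = 1/1.09·[0.4000·81.8440 + 0.6000·36.3440] = 50.0404
Node d (S = 95): V_d = 1/1.09·[0.4000·36.3440 + 0.6000·8.1927] = 17.8470
Node 0 (S = 100): V_0 = 1/1.09·[0.4000·50.0404 + 0.6000·17.8470] = 28.1875

$28.19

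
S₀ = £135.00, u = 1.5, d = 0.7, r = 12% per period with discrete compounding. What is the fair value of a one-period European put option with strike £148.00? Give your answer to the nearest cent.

£22.69

Risk-neutral probability p = (1 + 0.12 − 0.7)/(1.5 − 0.7) = 0.4200/0.8000 = 0.5250
Terminal stock prices: S_u = 202.5, S_d = 94.5
Terminal payoffs (K − S): max(-54.5, 0) = 0, max(53.5, 0) = 53.5
Node 0 (S = 135): V_0 = 1/1.12·[0.5250·0.0000 + 0.4750·53.5000] = 22.6897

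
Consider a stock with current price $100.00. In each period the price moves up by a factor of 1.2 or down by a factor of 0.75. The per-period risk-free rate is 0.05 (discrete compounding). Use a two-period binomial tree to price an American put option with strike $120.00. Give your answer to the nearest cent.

$20.33

Risk-neutral probability p = (1 + 0.05 − 0.75)/(1.2 − 0.75) = 0.3000/0.4500 = 0.6667
Terminal stock prices: S_uu = 144, S_ud = 90, S_dd = 56.25
Terminal payoffs (K − S): max(-24, 0) = 0, max(30, 0) = 30, max(63.75, 0) = 63.75
Node u (S = 120): continuation = 1/1.05·[0.6667·0.0000 + 0.3333·30.0000] = 9.5238; exercise value = 0.0000 ≤ continuation, so V_u = 9.5238
Node d (S = 75): continuation = 1/1.05·[0.6667·30.0000 + 0.3333·63.7500] = 39.2857; exercise value = 45.0000 > continuation, so V_d = 45.0000 (exercise)
Node 0 (S = 100): continuation = 1/1.05·[0.6667·9.5238 + 0.3333·45.0000] = 20.3326; exercise value = 20.0000 ≤ continuation, so V_0 = 20.3326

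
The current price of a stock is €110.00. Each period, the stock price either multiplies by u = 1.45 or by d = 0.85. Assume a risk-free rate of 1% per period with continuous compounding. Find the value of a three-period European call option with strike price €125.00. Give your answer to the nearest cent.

€14.75

Risk-neutral probability p = (e^0.01 − 0.85)/(1.45 − 0.85) = 0.1601/0.6000 = 0.2668
Terminal stock prices: S_uuu = 335.3, S_uud = 196.6, S_udd = 115.2, S_ddd = 67.55
Terminal payoffs (S − K): max(210.3, 0) = 210.3, max(71.58, 0) = 71.58, max(-9.761, 0) = 0, max(-57.45, 0) = 0
Node uu (S = 231.3): V_uu = e^(−0.01)·[0.2668·210.3487 + 0.7332·71.5838] = 107.5188
Node ud (S = 135.6): V_ud = e^(−0.01)·[0.2668·71.5838 + 0.7332·0.0000] = 18.9050
Node dd (S = 79.47): V_dd = e^(−0.01)·[0.2668·0.0000 + 0.7332·0.0000] = 0.0000
Node u (S = 159.5): V_u = e^(−0.01)·[0.2668·107.5188 + 0.7332·18.9050] = 42.1194
Node d (S = 93.5): V_d = e^(−0.01)·[0.2668·18.9050 + 0.7332·0.0000] = 4.9927
Node 0 (S = 110): V_0 = e^(−0.01)·[0.2668·42.1194 + 0.7332·4.9927] = 14.7481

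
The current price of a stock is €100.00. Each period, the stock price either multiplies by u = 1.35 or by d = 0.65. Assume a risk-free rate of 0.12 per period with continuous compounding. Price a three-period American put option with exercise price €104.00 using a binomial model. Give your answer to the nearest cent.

Risk-neutral probability p = (e^0.12 − 0.65)/(1.35 − 0.65) = 0.4775/0.7000 = 0.6821
Terminal stock prices: S_uuu = 246, S_uud = 118.5, S_udd = 57.04, S_ddd = 27.46
Terminal payoffs (K − S): max(-142, 0) = 0, max(-14.46, 0) = 0, max(46.96, 0) = 46.96, max(76.54, 0) = 76.54
Node uu (S = 182.3): continuation = e^(−0.12)·[0.6821·0.0000 + 0.3179·0.0000] = 0.0000; exercise value = 0.0000 ≤ continuation, so V_uu = 0.0000
Node ud (S = 87.75): continuation = e^(−0.12)·[0.6821·0.0000 + 0.3179·46.9625] = 13.2396; exercise value = 16.2500 > continuation, so V_ud = 16.2500 (exercise)
Node dd (S = 42.25): continuation = e^(−0.12)·[0.6821·46.9625 + 0.3179·76.5375] = 49.9897; exercise value = 61.7500 > continuation, so V_dd = 61.7500 (exercise)
Node u (S = 135): continuation = e^(−0.12)·[0.6821·0.0000 + 0.3179·16.2500] = 4.5812; exercise value = 0.0000 ≤ continuation, so V_u = 4.5812
Node d (S = 65): continuation = e^(−0.12)·[0.6821·16.2500 + 0.3179·61.7500] = 27.2397; exercise value = 39.0000 > continuation, so V_d = 39.0000 (exercise)
Node 0 (S = 100): continuation = e^(−0.12)·[0.6821·4.5812 + 0.3179·39.0000] = 13.7664; exercise value = 4.0000 ≤ continuation, so V_0 = 13.7664

€13.77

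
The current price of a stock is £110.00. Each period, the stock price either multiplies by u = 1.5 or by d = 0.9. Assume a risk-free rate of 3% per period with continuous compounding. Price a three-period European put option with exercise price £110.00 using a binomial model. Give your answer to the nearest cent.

Risk-neutral probability p = (e^0.03 − 0.9)/(1.5 − 0.9) = 0.1305/0.6000 = 0.2174
Terminal stock prices: S_uuu = 371.2, S_uud = 222.8, S_udd = 133.7, S_ddd = 80.19
Terminal payoffs (K − S): max(-261.2, 0) = 0, max(-112.8, 0) = 0, max(-23.65, 0) = 0, max(29.81, 0) = 29.81
Node uu (S = 247.5): V_uu = e^(−0.03)·[0.2174·0.0000 + 0.7826·0.0000] = 0.0000
Node ud (S = 148.5): V_ud = e^(−0.03)·[0.2174·0.0000 + 0.7826·0.0000] = 0.0000
Node dd (S = 89.1): V_dd = e^(−0.03)·[0.2174·0.0000 + 0.7826·29.8100] = 22.6391
Node u (S = 165): V_u = e^(−0.03)·[0.2174·0.0000 + 0.7826·0.0000] = 0.0000
Node d (S = 99): V_d = e^(−0.03)·[0.2174·0.0000 + 0.7826·22.6391] = 17.1932
Node 0 (S = 110): V_0 = e^(−0.03)·[0.2174·0.0000 + 0.7826·17.1932] = 13.0573

£13.06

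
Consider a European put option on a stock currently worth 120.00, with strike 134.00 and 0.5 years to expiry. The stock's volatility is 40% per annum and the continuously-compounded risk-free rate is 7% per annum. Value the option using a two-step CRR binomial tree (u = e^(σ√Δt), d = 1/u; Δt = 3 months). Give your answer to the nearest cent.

20.00

CRR parameters: u = e^(σ√Δt) = e^(0.4·√0.25) = 1.2214, d = 1/u = 0.8187
Per-period rate: rΔt = 0.07·0.25 = 0.0175, so R = e^0.0175 = 1.0177
Risk-neutral probability p = (e^0.0175 − 0.8187)/(1.2214 − 0.8187) = 0.1989/0.4027 = 0.4940
Terminal stock prices: S_uu = 179, S_ud = 120, S_dd = 80.44
Terminal payoffs (K − S): max(-45.02, 0) = 0, max(14, 0) = 14, max(53.56, 0) = 53.56
Node u (S = 146.6): V_u = e^(−0.0175)·[0.4940·0.0000 + 0.5060·14.0000] = 6.9610
Node d (S = 98.25): V_d = e^(−0.0175)·[0.4940·14.0000 + 0.5060·53.5616] = 33.4277
Node 0 (S = 120): V_0 = e^(−0.0175)·[0.4940·6.9610 + 0.5060·33.4277] = 19.9999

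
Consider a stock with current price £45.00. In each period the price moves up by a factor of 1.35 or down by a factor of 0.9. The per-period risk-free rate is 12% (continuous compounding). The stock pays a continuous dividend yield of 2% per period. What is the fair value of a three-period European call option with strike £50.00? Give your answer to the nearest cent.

Per-period risk-free factor R = e^0.12 = 1.1275; dividend-adjusted growth = e^(0.12−0.02) = 1.1052.
Risk-neutral probability p = (1.1052 − 0.9)/(1.35 − 0.9) = 0.2052/0.4500 = 0.4559
Terminal stock prices: S_uuu = 110.7, S_uud = 73.81, S_udd = 49.21, S_ddd = 32.81
Terminal payoffs (S − K): max(60.72, 0) = 60.72, max(23.81, 0) = 23.81, max(-0.7925, 0) = 0, max(-17.19, 0) = 0
Node uu (S = 82.01): V_uu = e^(−0.12)·[0.4559·60.7169 + 0.5441·23.8113] = 36.0425
Node ud (S = 54.68): V_ud = e^(−0.12)·[0.4559·23.8113 + 0.5441·0.0000] = 9.6288
Node dd (S = 36.45): V_dd = e^(−0.12)·[0.4559·0.0000 + 0.5441·0.0000] = 0.0000
Node u (S = 60.75): V_u = e^(−0.12)·[0.4559·36.0425 + 0.5441·9.6288] = 19.2211
Node d (S = 40.5): V_d = e^(−0.12)·[0.4559·9.6288 + 0.5441·0.0000] = 3.8937
Node 0 (S = 45): V_0 = e^(−0.12)·[0.4559·19.2211 + 0.5441·3.8937] = 9.6515

£9.65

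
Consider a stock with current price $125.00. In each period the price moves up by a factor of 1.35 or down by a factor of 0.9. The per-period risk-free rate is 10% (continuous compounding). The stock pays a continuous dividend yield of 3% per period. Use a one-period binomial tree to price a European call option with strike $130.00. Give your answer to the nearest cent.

Per-period risk-free factor R = e^0.1 = 1.1052; dividend-adjusted growth = e^(0.1−0.03) = 1.0725.
Risk-neutral probability p = (1.0725 − 0.9)/(1.35 − 0.9) = 0.1725/0.4500 = 0.3834
Terminal stock prices: S_u = 168.8, S_d = 112.5
Terminal payoffs (S − K): max(38.75, 0) = 38.75, max(-17.5, 0) = 0
Node 0 (S = 125): V_0 = e^(−0.1)·[0.3834·38.7500 + 0.6166·0.0000] = 13.4412

$13.44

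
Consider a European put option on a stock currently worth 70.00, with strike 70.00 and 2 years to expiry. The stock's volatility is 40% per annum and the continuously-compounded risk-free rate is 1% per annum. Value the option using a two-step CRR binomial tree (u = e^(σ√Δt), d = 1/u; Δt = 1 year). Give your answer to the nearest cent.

CRR parameters: u = e^(σ√Δt) = e^(0.4·√1) = 1.4918, d = 1/u = 0.6703
Per-period rate: rΔt = 0.01·1 = 0.01, so R = e^0.01 = 1.0101
Risk-neutral probability p = (e^0.01 − 0.6703)/(1.4918 − 0.6703) = 0.3397/0.8215 = 0.4135
Terminal stock prices: S_uu = 155.8, S_ud = 70, S_dd = 31.45
Terminal payoffs (K − S): max(-85.79, 0) = 0, max(0, 0) = 0, max(38.55, 0) = 38.55
Node u (S = 104.4): V_u = e^(−0.01)·[0.4135·0.0000 + 0.5865·0.0000] = 0.0000
Node d (S = 46.92): V_d = e^(−0.01)·[0.4135·0.0000 + 0.5865·38.5470] = 22.3811
Node 0 (S = 70): V_0 = e^(−0.01)·[0.4135·0.0000 + 0.5865·22.3811] = 12.9949

12.99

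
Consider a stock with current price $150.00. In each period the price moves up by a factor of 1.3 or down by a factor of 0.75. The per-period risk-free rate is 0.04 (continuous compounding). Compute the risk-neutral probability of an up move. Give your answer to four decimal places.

p = 0.5287

Risk-neutral probability p = (e^0.04 − 0.75)/(1.3 − 0.75) = 0.2908/0.5500 = 0.5287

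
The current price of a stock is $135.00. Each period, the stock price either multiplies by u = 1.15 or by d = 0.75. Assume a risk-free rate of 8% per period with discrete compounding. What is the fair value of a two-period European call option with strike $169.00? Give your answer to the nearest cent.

$5.57

Risk-neutral probability p = (1 + 0.08 − 0.75)/(1.15 − 0.75) = 0.3300/0.4000 = 0.8250
Terminal stock prices: S_uu = 178.5, S_ud = 116.4, S_dd = 75.94
Terminal payoffs (S − K): max(9.537, 0) = 9.537, max(-52.56, 0) = 0, max(-93.06, 0) = 0
Node u (S = 155.2): V_u = 1/1.08·[0.8250·9.5375 + 0.1750·0.0000] = 7.2856
Node d (S = 101.2): V_d = 1/1.08·[0.8250·0.0000 + 0.1750·0.0000] = 0.0000
Node 0 (S = 135): V_0 = 1/1.08·[0.8250·7.2856 + 0.1750·0.0000] = 5.5654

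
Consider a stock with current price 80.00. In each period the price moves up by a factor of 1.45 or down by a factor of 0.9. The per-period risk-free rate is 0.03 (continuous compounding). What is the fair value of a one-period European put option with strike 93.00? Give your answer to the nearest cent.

15.55

Risk-neutral probability p = (e^0.03 − 0.9)/(1.45 − 0.9) = 0.1305/0.5500 = 0.2372
Terminal stock prices: S_u = 116, S_d = 72
Terminal payoffs (K − S): max(-23, 0) = 0, max(21, 0) = 21
Node 0 (S = 80): V_0 = e^(−0.03)·[0.2372·0.0000 + 0.7628·21.0000] = 15.5456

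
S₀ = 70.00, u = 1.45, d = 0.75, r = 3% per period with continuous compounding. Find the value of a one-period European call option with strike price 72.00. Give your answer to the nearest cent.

11.47

Risk-neutral probability p = (e^0.03 − 0.75)/(1.45 − 0.75) = 0.2805/0.7000 = 0.4006
Terminal stock prices: S_u = 101.5, S_d = 52.5
Terminal payoffs (S − K): max(29.5, 0) = 29.5, max(-19.5, 0) = 0
Node 0 (S = 70): V_0 = e^(−0.03)·[0.4006·29.5000 + 0.5994·0.0000] = 11.4698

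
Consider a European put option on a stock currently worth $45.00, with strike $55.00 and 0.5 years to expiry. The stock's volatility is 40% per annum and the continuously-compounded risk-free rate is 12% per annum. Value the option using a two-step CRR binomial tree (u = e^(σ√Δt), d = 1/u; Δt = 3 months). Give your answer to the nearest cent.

$9.96

CRR parameters: u = e^(σ√Δt) = e^(0.4·√0.25) = 1.2214, d = 1/u = 0.8187
Per-period rate: rΔt = 0.12·0.25 = 0.03, so R = e^0.03 = 1.0305
Risk-neutral probability p = (e^0.03 − 0.8187)/(1.2214 − 0.8187) = 0.2117/0.4027 = 0.5258
Terminal stock prices: S_uu = 67.13, S_ud = 45, S_dd = 30.16
Terminal payoffs (K − S): max(-12.13, 0) = 0, max(10, 0) = 10, max(24.84, 0) = 24.84
Node u (S = 54.96): V_u = e^(−0.03)·[0.5258·0.0000 + 0.4742·10.0000] = 4.6019
Node d (S = 36.84): V_d = e^(−0.03)·[0.5258·10.0000 + 0.4742·24.8356] = 16.5316
Node 0 (S = 45): V_0 = e^(−0.03)·[0.5258·4.6019 + 0.4742·16.5316] = 9.9558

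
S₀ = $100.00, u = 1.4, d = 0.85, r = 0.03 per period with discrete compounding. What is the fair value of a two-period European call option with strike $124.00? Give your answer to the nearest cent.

Risk-neutral probability p = (1 + 0.03 − 0.85)/(1.4 − 0.85) = 0.1800/0.5500 = 0.3273
Terminal stock prices: S_uu = 196, S_ud = 119, S_dd = 72.25
Terminal payoffs (S − K): max(72, 0) = 72, max(-5, 0) = 0, max(-51.75, 0) = 0
Node u (S = 140): V_u = 1/1.03·[0.3273·72.0000 + 0.6727·0.0000] = 22.8773
Node d (S = 85): V_d = 1/1.03·[0.3273·0.0000 + 0.6727·0.0000] = 0.0000
Node 0 (S = 100): V_0 = 1/1.03·[0.3273·22.8773 + 0.6727·0.0000] = 7.2691

$7.27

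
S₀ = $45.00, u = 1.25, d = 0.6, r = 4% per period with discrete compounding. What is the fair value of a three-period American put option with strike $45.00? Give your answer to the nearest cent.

$8.24

Risk-neutral probability p = (1 + 0.04 − 0.6)/(1.25 − 0.6) = 0.4400/0.6500 = 0.6769
Terminal stock prices: S_uuu = 87.89, S_uud = 42.19, S_udd = 20.25, S_ddd = 9.72
Terminal payoffs (K − S): max(-42.89, 0) = 0, max(2.812, 0) = 2.812, max(24.75, 0) = 24.75, max(35.28, 0) = 35.28
Node uu (S = 70.31): continuation = 1/1.04·[0.6769·0.0000 + 0.3231·2.8125] = 0.8737; exercise value = 0.0000 ≤ continuation, so V_uu = 0.8737
Node ud (S = 33.75): continuation = 1/1.04·[0.6769·2.8125 + 0.3231·24.7500] = 9.5192; exercise value = 11.2500 > continuation, so V_ud = 11.2500 (exercise)
Node dd (S = 16.2): continuation = 1/1.04·[0.6769·24.7500 + 0.3231·35.2800] = 27.0692; exercise value = 28.8000 > continuation, so V_dd = 28.8000 (exercise)
Node u (S = 56.25): continuation = 1/1.04·[0.6769·0.8737 + 0.3231·11.2500] = 4.0635; exercise value = 0.0000 ≤ continuation, so V_u = 4.0635
Node d (S = 27): continuation = 1/1.04·[0.6769·11.2500 + 0.3231·28.8000] = 16.2692; exercise value = 18.0000 > continuation, so V_d = 18.0000 (exercise)
Node 0 (S = 45): continuation = 1/1.04·[0.6769·4.0635 + 0.3231·18.0000] = 8.2366; exercise value = 0.0000 ≤ continuation, so V_0 = 8.2366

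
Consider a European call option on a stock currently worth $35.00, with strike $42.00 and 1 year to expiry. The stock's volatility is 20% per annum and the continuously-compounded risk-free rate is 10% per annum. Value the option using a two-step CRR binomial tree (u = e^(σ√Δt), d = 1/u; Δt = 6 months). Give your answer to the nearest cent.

CRR parameters: u = e^(σ√Δt) = e^(0.2·√0.5) = 1.1519, d = 1/u = 0.8681
Per-period rate: rΔt = 0.1·0.5 = 0.05, so R = e^0.05 = 1.0513
Risk-neutral probability p = (e^0.05 − 0.8681)/(1.1519 − 0.8681) = 0.1831/0.2838 = 0.6454
Terminal stock prices: S_uu = 46.44, S_ud = 35, S_dd = 26.38
Terminal payoffs (S − K): max(4.441, 0) = 4.441, max(-7, 0) = 0, max(-15.62, 0) = 0
Node u (S = 40.32): V_u = e^(−0.05)·[0.6454·4.4414 + 0.3546·0.0000] = 2.7265
Node d (S = 30.38): V_d = e^(−0.05)·[0.6454·0.0000 + 0.3546·0.0000] = 0.0000
Node 0 (S = 35): V_0 = e^(−0.05)·[0.6454·2.7265 + 0.3546·0.0000] = 1.6738

$1.67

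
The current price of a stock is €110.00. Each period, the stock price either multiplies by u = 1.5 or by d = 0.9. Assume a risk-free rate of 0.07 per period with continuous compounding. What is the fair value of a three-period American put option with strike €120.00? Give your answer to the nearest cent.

€13.95

Risk-neutral probability p = (e^0.07 − 0.9)/(1.5 − 0.9) = 0.1725/0.6000 = 0.2875
Terminal stock prices: S_uuu = 371.2, S_uud = 222.8, S_udd = 133.7, S_ddd = 80.19
Terminal payoffs (K − S): max(-251.2, 0) = 0, max(-102.8, 0) = 0, max(-13.65, 0) = 0, max(39.81, 0) = 39.81
Node uu (S = 247.5): continuation = e^(−0.07)·[0.2875·0.0000 + 0.7125·0.0000] = 0.0000; exercise value = 0.0000 ≤ continuation, so V_uu = 0.0000
Node ud (S = 148.5): continuation = e^(−0.07)·[0.2875·0.0000 + 0.7125·0.0000] = 0.0000; exercise value = 0.0000 ≤ continuation, so V_ud = 0.0000
Node dd (S = 89.1): continuation = e^(−0.07)·[0.2875·0.0000 + 0.7125·39.8100] = 26.4465; exercise value = 30.9000 > continuation, so V_dd = 30.9000 (exercise)
Node u (S = 165): continuation = e^(−0.07)·[0.2875·0.0000 + 0.7125·0.0000] = 0.0000; exercise value = 0.0000 ≤ continuation, so V_u = 0.0000
Node d (S = 99): continuation = e^(−0.07)·[0.2875·0.0000 + 0.7125·30.9000] = 20.5274; exercise value = 21.0000 > continuation, so V_d = 21.0000 (exercise)
Node 0 (S = 110): continuation = e^(−0.07)·[0.2875·0.0000 + 0.7125·21.0000] = 13.9507; exercise value = 10.0000 ≤ continuation, so V_0 = 13.9507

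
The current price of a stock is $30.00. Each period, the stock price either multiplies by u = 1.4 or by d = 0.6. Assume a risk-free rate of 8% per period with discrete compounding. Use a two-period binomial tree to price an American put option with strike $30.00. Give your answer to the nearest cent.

$5.43

Risk-neutral probability p = (1 + 0.08 − 0.6)/(1.4 − 0.6) = 0.4800/0.8000 = 0.6000
Terminal stock prices: S_uu = 58.8, S_ud = 25.2, S_dd = 10.8
Terminal payoffs (K − S): max(-28.8, 0) = 0, max(4.8, 0) = 4.8, max(19.2, 0) = 19.2
Node u (S = 42): continuation = 1/1.08·[0.6000·0.0000 + 0.4000·4.8000] = 1.7778; exercise value = 0.0000 ≤ continuation, so V_u = 1.7778
Node d (S = 18): continuation = 1/1.08·[0.6000·4.8000 + 0.4000·19.2000] = 9.7778; exercise value = 12.0000 > continuation, so V_d = 12.0000 (exercise)
Node 0 (S = 30): continuation = 1/1.08·[0.6000·1.7778 + 0.4000·12.0000] = 5.4321; exercise value = 0.0000 ≤ continuation, so V_0 = 5.4321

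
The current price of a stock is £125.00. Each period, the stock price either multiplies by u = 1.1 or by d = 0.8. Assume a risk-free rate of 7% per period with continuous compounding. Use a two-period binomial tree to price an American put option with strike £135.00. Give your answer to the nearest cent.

Risk-neutral probability p = (e^0.07 − 0.8)/(1.1 − 0.8) = 0.2725/0.3000 = 0.9084
Terminal stock prices: S_uu = 151.3, S_ud = 110, S_dd = 80
Terminal payoffs (K − S): max(-16.25, 0) = 0, max(25, 0) = 25, max(55, 0) = 55
Node u (S = 137.5): continuation = e^(−0.07)·[0.9084·0.0000 + 0.0916·25.0000] = 2.1361; exercise value = 0.0000 ≤ continuation, so V_u = 2.1361
Node d (S = 100): continuation = e^(−0.07)·[0.9084·25.0000 + 0.0916·55.0000] = 25.8732; exercise value = 35.0000 > continuation, so V_d = 35.0000 (exercise)
Node 0 (S = 125): continuation = e^(−0.07)·[0.9084·2.1361 + 0.0916·35.0000] = 4.7997; exercise value = 10.0000 > continuation, so V_0 = 10.0000 (exercise)

£10.00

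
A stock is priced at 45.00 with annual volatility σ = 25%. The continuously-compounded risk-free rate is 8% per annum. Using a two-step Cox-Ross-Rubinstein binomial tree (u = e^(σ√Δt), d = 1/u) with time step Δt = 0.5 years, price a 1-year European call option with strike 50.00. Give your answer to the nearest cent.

CRR parameters: u = e^(σ√Δt) = e^(0.25·√0.5) = 1.1934, d = 1/u = 0.8380
Per-period rate: rΔt = 0.08·0.5 = 0.04, so R = e^0.04 = 1.0408
Risk-neutral probability p = (e^0.04 − 0.8380)/(1.1934 − 0.8380) = 0.2028/0.3554 = 0.5708
Terminal stock prices: S_uu = 64.09, S_ud = 45, S_dd = 31.6
Terminal payoffs (S − K): max(14.09, 0) = 14.09, max(-5, 0) = 0, max(-18.4, 0) = 0
Node u (S = 53.7): V_u = e^(−0.04)·[0.5708·14.0854 + 0.4292·0.0000] = 7.7240
Node d (S = 37.71): V_d = e^(−0.04)·[0.5708·0.0000 + 0.4292·0.0000] = 0.0000
Node 0 (S = 45): V_0 = e^(−0.04)·[0.5708·7.7240 + 0.4292·0.0000] = 4.2356

4.24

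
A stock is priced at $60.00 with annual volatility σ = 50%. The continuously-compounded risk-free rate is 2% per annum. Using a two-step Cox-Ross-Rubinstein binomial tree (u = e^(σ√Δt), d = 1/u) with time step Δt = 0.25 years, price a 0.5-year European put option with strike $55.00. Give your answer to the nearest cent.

$5.62

CRR parameters: u = e^(σ√Δt) = e^(0.5·√0.25) = 1.2840, d = 1/u = 0.7788
Per-period rate: rΔt = 0.02·0.25 = 0.005, so R = e^0.005 = 1.0050
Risk-neutral probability p = (e^0.005 − 0.7788)/(1.2840 − 0.7788) = 0.2262/0.5052 = 0.4477
Terminal stock prices: S_uu = 98.92, S_ud = 60, S_dd = 36.39
Terminal payoffs (K − S): max(-43.92, 0) = 0, max(-5, 0) = 0, max(18.61, 0) = 18.61
Node u (S = 77.04): V_u = e^(−0.005)·[0.4477·0.0000 + 0.5523·0.0000] = 0.0000
Node d (S = 46.73): V_d = e^(−0.005)·[0.4477·0.0000 + 0.5523·18.6082] = 10.2252
Node 0 (S = 60): V_0 = e^(−0.005)·[0.4477·0.0000 + 0.5523·10.2252] = 5.6188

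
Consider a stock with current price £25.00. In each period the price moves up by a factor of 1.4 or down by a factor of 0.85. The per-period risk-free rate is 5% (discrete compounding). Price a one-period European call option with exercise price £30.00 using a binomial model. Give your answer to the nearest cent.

£1.73

Risk-neutral probability p = (1 + 0.05 − 0.85)/(1.4 − 0.85) = 0.2000/0.5500 = 0.3636
Terminal stock prices: S_u = 35, S_d = 21.25
Terminal payoffs (S − K): max(5, 0) = 5, max(-8.75, 0) = 0
Node 0 (S = 25): V_0 = 1/1.05·[0.3636·5.0000 + 0.6364·0.0000] = 1.7316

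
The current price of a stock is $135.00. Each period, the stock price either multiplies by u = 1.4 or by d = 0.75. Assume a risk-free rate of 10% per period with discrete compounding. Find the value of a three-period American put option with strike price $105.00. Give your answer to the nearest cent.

$5.12

Risk-neutral probability p = (1 + 0.1 − 0.75)/(1.4 − 0.75) = 0.3500/0.6500 = 0.5385
Terminal stock prices: S_uuu = 370.4, S_uud = 198.4, S_udd = 106.3, S_ddd = 56.95
Terminal payoffs (K − S): max(-265.4, 0) = 0, max(-93.45, 0) = 0, max(-1.312, 0) = 0, max(48.05, 0) = 48.05
Node uu (S = 264.6): continuation = 1/1.1·[0.5385·0.0000 + 0.4615·0.0000] = 0.0000; exercise value = 0.0000 ≤ continuation, so V_uu = 0.0000
Node ud (S = 141.8): continuation = 1/1.1·[0.5385·0.0000 + 0.4615·0.0000] = 0.0000; exercise value = 0.0000 ≤ continuation, so V_ud = 0.0000
Node dd (S = 75.94): continuation = 1/1.1·[0.5385·0.0000 + 0.4615·48.0469] = 20.1595; exercise value = 29.0625 > continuation, so V_dd = 29.0625 (exercise)
Node u (S = 189): continuation = 1/1.1·[0.5385·0.0000 + 0.4615·0.0000] = 0.0000; exercise value = 0.0000 ≤ continuation, so V_u = 0.0000
Node d (S = 101.2): continuation = 1/1.1·[0.5385·0.0000 + 0.4615·29.0625] = 12.1941; exercise value = 3.7500 ≤ continuation, so V_d = 12.1941
Node 0 (S = 135): continuation = 1/1.1·[0.5385·0.0000 + 0.4615·12.1941] = 5.1164; exercise value = 0.0000 ≤ continuation, so V_0 = 5.1164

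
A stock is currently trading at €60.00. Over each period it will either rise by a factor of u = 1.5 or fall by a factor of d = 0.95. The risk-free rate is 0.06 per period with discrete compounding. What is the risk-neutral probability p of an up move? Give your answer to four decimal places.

Risk-neutral probability p = (1 + 0.06 − 0.95)/(1.5 − 0.95) = 0.1100/0.5500 = 0.2000

p = 0.2000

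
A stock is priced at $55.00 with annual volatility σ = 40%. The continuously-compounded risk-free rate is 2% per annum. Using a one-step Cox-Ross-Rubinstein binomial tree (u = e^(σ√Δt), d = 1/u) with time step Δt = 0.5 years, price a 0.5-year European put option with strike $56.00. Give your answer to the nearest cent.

CRR parameters: u = e^(σ√Δt) = e^(0.4·√0.5) = 1.3269, d = 1/u = 0.7536
Per-period rate: rΔt = 0.02·0.5 = 0.01, so R = e^0.01 = 1.0101
Risk-neutral probability p = (e^0.01 − 0.7536)/(1.3269 − 0.7536) = 0.2564/0.5733 = 0.4473
Terminal stock prices: S_u = 72.98, S_d = 41.45
Terminal payoffs (K − S): max(-16.98, 0) = 0, max(14.55, 0) = 14.55
Node 0 (S = 55): V_0 = e^(−0.01)·[0.4473·0.0000 + 0.5527·14.5499] = 7.9619

$7.96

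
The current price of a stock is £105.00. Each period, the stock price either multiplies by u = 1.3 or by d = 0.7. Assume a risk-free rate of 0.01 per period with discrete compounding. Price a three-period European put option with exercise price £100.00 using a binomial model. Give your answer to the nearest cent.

Risk-neutral probability p = (1 + 0.01 − 0.7)/(1.3 − 0.7) = 0.3100/0.6000 = 0.5167
Terminal stock prices: S_uuu = 230.7, S_uud = 124.2, S_udd = 66.88, S_ddd = 36.01
Terminal payoffs (K − S): max(-130.7, 0) = 0, max(-24.22, 0) = 0, max(33.12, 0) = 33.12, max(63.99, 0) = 63.99
Node uu (S = 177.5): V_uu = 1/1.01·[0.5167·0.0000 + 0.4833·0.0000] = 0.0000
Node ud (S = 95.55): V_ud = 1/1.01·[0.5167·0.0000 + 0.4833·33.1150] = 15.8471
Node dd (S = 51.45): V_dd = 1/1.01·[0.5167·33.1150 + 0.4833·63.9850] = 47.5599
Node u (S = 136.5): V_u = 1/1.01·[0.5167·0.0000 + 0.4833·15.8471] = 7.5836
Node d (S = 73.5): V_d = 1/1.01·[0.5167·15.8471 + 0.4833·47.5599] = 30.8663
Node 0 (S = 105): V_0 = 1/1.01·[0.5167·7.5836 + 0.4833·30.8663] = 18.6504

£18.65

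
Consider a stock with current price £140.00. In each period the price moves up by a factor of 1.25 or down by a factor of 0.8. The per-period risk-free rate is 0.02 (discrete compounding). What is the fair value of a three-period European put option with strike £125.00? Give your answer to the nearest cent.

£11.40

Risk-neutral probability p = (1 + 0.02 − 0.8)/(1.25 − 0.8) = 0.2200/0.4500 = 0.4889
Terminal stock prices: S_uuu = 273.4, S_uud = 175, S_udd = 112, S_ddd = 71.68
Terminal payoffs (K − S): max(-148.4, 0) = 0, max(-50, 0) = 0, max(13, 0) = 13, max(53.32, 0) = 53.32
Node uu (S = 218.8): V_uu = 1/1.02·[0.4889·0.0000 + 0.5111·0.0000] = 0.0000
Node ud (S = 140): V_ud = 1/1.02·[0.4889·0.0000 + 0.5111·13.0000] = 6.5142
Node dd (S = 89.6): V_dd = 1/1.02·[0.4889·13.0000 + 0.5111·53.3200] = 32.9490
Node u (S = 175): V_u = 1/1.02·[0.4889·0.0000 + 0.5111·6.5142] = 3.2642
Node d (S = 112): V_d = 1/1.02·[0.4889·6.5142 + 0.5111·32.9490] = 19.6327
Node 0 (S = 140): V_0 = 1/1.02·[0.4889·3.2642 + 0.5111·19.6327] = 11.4022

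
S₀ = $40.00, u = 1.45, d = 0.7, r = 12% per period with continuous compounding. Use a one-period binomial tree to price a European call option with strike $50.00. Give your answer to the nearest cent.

$4.04

Risk-neutral probability p = (e^0.12 − 0.7)/(1.45 − 0.7) = 0.4275/0.7500 = 0.5700
Terminal stock prices: S_u = 58, S_d = 28
Terminal payoffs (S − K): max(8, 0) = 8, max(-22, 0) = 0
Node 0 (S = 40): V_0 = e^(−0.12)·[0.5700·8.0000 + 0.4300·0.0000] = 4.0443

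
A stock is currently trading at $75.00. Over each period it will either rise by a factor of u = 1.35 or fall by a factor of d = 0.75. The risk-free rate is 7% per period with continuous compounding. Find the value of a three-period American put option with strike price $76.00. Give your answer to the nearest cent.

$10.29

Risk-neutral probability p = (e^0.07 − 0.75)/(1.35 − 0.75) = 0.3225/0.6000 = 0.5375
Terminal stock prices: S_uuu = 184.5, S_uud = 102.5, S_udd = 56.95, S_ddd = 31.64
Terminal payoffs (K − S): max(-108.5, 0) = 0, max(-26.52, 0) = 0, max(19.05, 0) = 19.05, max(44.36, 0) = 44.36
Node uu (S = 136.7): continuation = e^(−0.07)·[0.5375·0.0000 + 0.4625·0.0000] = 0.0000; exercise value = 0.0000 ≤ continuation, so V_uu = 0.0000
Node ud (S = 75.94): continuation = e^(−0.07)·[0.5375·0.0000 + 0.4625·19.0469] = 8.2134; exercise value = 0.0625 ≤ continuation, so V_ud = 8.2134
Node dd (S = 42.19): continuation = e^(−0.07)·[0.5375·19.0469 + 0.4625·44.3594] = 28.6744; exercise value = 33.8125 > continuation, so V_dd = 33.8125 (exercise)
Node u (S = 101.2): continuation = e^(−0.07)·[0.5375·0.0000 + 0.4625·8.2134] = 3.5418; exercise value = 0.0000 ≤ continuation, so V_u = 3.5418
Node d (S = 56.25): continuation = e^(−0.07)·[0.5375·8.2134 + 0.4625·33.8125] = 18.6969; exercise value = 19.7500 > continuation, so V_d = 19.7500 (exercise)
Node 0 (S = 75): continuation = e^(−0.07)·[0.5375·3.5418 + 0.4625·19.7500] = 10.2916; exercise value = 1.0000 ≤ continuation, so V_0 = 10.2916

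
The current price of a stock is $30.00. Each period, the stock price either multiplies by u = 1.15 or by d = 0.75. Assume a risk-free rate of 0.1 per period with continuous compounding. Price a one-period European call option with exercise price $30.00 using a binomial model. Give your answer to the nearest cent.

Risk-neutral probability p = (e^0.1 − 0.75)/(1.15 − 0.75) = 0.3552/0.4000 = 0.8879
Terminal stock prices: S_u = 34.5, S_d = 22.5
Terminal payoffs (S − K): max(4.5, 0) = 4.5, max(-7.5, 0) = 0
Node 0 (S = 30): V_0 = e^(−0.1)·[0.8879·4.5000 + 0.1121·0.0000] = 3.6154

$3.62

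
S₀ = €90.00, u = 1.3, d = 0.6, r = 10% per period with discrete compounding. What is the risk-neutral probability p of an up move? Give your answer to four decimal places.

Risk-neutral probability p = (1 + 0.1 − 0.6)/(1.3 − 0.6) = 0.5000/0.7000 = 0.7143

p = 0.7143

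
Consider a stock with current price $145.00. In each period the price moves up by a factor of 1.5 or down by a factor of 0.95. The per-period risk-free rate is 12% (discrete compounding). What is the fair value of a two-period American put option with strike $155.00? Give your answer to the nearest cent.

$10.64

Risk-neutral probability p = (1 + 0.12 − 0.95)/(1.5 − 0.95) = 0.1700/0.5500 = 0.3091
Terminal stock prices: S_uu = 326.2, S_ud = 206.6, S_dd = 130.9
Terminal payoffs (K − S): max(-171.2, 0) = 0, max(-51.62, 0) = 0, max(24.14, 0) = 24.14
Node u (S = 217.5): continuation = 1/1.12·[0.3091·0.0000 + 0.6909·0.0000] = 0.0000; exercise value = 0.0000 ≤ continuation, so V_u = 0.0000
Node d (S = 137.8): continuation = 1/1.12·[0.3091·0.0000 + 0.6909·24.1375] = 14.8900; exercise value = 17.2500 > continuation, so V_d = 17.2500 (exercise)
Node 0 (S = 145): continuation = 1/1.12·[0.3091·0.0000 + 0.6909·17.2500] = 10.6412; exercise value = 10.0000 ≤ continuation, so V_0 = 10.6412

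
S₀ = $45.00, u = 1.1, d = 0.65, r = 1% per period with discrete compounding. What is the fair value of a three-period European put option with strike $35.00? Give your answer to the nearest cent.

Risk-neutral probability p = (1 + 0.01 − 0.65)/(1.1 − 0.65) = 0.3600/0.4500 = 0.8000
Terminal stock prices: S_uuu = 59.9, S_uud = 35.39, S_udd = 20.91, S_ddd = 12.36
Terminal payoffs (K − S): max(-24.9, 0) = 0, max(-0.3925, 0) = 0, max(14.09, 0) = 14.09, max(22.64, 0) = 22.64
Node uu (S = 54.45): V_uu = 1/1.01·[0.8000·0.0000 + 0.2000·0.0000] = 0.0000
Node ud (S = 32.18): V_ud = 1/1.01·[0.8000·0.0000 + 0.2000·14.0862] = 2.7894
Node dd (S = 19.01): V_dd = 1/1.01·[0.8000·14.0862 + 0.2000·22.6419] = 15.6410
Node u (S = 49.5): V_u = 1/1.01·[0.8000·0.0000 + 0.2000·2.7894] = 0.5523
Node d (S = 29.25): V_d = 1/1.01·[0.8000·2.7894 + 0.2000·15.6410] = 5.3066
Node 0 (S = 45): V_0 = 1/1.01·[0.8000·0.5523 + 0.2000·5.3066] = 1.4883

$1.49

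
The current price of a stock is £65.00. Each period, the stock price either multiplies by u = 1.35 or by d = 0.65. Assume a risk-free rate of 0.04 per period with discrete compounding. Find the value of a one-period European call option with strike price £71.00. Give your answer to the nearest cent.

Risk-neutral probability p = (1 + 0.04 − 0.65)/(1.35 − 0.65) = 0.3900/0.7000 = 0.5571
Terminal stock prices: S_u = 87.75, S_d = 42.25
Terminal payoffs (S − K): max(16.75, 0) = 16.75, max(-28.75, 0) = 0
Node 0 (S = 65): V_0 = 1/1.04·[0.5571·16.7500 + 0.4429·0.0000] = 8.9732

£8.97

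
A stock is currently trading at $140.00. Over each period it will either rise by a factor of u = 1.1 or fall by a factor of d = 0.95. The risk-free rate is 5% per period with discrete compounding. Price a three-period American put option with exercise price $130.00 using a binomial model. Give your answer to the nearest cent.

$0.37

Risk-neutral probability p = (1 + 0.05 − 0.95)/(1.1 − 0.95) = 0.1000/0.1500 = 0.6667
Terminal stock prices: S_uuu = 186.3, S_uud = 160.9, S_udd = 139, S_ddd = 120
Terminal payoffs (K − S): max(-56.34, 0) = 0, max(-30.93, 0) = 0, max(-8.985, 0) = 0, max(9.968, 0) = 9.968
Node uu (S = 169.4): continuation = 1/1.05·[0.6667·0.0000 + 0.3333·0.0000] = 0.0000; exercise value = 0.0000 ≤ continuation, so V_uu = 0.0000
Node ud (S = 146.3): continuation = 1/1.05·[0.6667·0.0000 + 0.3333·0.0000] = 0.0000; exercise value = 0.0000 ≤ continuation, so V_ud = 0.0000
Node dd (S = 126.3): continuation = 1/1.05·[0.6667·0.0000 + 0.3333·9.9675] = 3.1643; exercise value = 3.6500 > continuation, so V_dd = 3.6500 (exercise)
Node u (S = 154): continuation = 1/1.05·[0.6667·0.0000 + 0.3333·0.0000] = 0.0000; exercise value = 0.0000 ≤ continuation, so V_u = 0.0000
Node d (S = 133): continuation = 1/1.05·[0.6667·0.0000 + 0.3333·3.6500] = 1.1587; exercise value = 0.0000 ≤ continuation, so V_d = 1.1587
Node 0 (S = 140): continuation = 1/1.05·[0.6667·0.0000 + 0.3333·1.1587] = 0.3679; exercise value = 0.0000 ≤ continuation, so V_0 = 0.3679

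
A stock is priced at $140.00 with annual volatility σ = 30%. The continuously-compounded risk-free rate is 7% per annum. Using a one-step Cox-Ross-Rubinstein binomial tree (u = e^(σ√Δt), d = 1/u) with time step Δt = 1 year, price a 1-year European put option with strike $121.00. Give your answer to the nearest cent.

CRR parameters: u = e^(σ√Δt) = e^(0.3·√1) = 1.3499, d = 1/u = 0.7408
Per-period rate: rΔt = 0.07·1 = 0.07, so R = e^0.07 = 1.0725
Risk-neutral probability p = (e^0.07 − 0.7408)/(1.3499 − 0.7408) = 0.3317/0.6090 = 0.5446
Terminal stock prices: S_u = 189, S_d = 103.7
Terminal payoffs (K − S): max(-67.98, 0) = 0, max(17.29, 0) = 17.29
Node 0 (S = 140): V_0 = e^(−0.07)·[0.5446·0.0000 + 0.4554·17.2854] = 7.3394

$7.34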